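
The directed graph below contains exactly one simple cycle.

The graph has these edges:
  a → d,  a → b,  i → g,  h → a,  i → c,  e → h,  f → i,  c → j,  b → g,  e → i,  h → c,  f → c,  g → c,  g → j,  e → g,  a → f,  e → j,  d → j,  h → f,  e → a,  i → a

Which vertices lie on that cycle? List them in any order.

DFS with gray/black marking from a:
a gray
  b gray
    g gray
      c gray
        j gray
        j black
      c black
      g→j: j black — skip
    g black
  b black
  d gray
    d→j: j black — skip
  d black
  f gray
    i gray
      i→a: a is gray → back edge
Back edge closes the cycle a → f → i → a; its vertices are {a, f, i}.

a, f, i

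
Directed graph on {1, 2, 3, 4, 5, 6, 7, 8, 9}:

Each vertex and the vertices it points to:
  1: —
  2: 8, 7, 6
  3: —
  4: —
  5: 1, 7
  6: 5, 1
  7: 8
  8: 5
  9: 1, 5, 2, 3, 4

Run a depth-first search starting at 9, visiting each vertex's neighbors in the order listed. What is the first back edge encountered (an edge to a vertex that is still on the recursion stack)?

8→5

DFS from 9 (visiting each vertex's neighbors in the order listed); mark gray on enter, black on exit:
9 gray
  1 gray
  1 black
  5 gray
    5→1: 1 black — skip
    7 gray
      8 gray
        8→5: 5 is gray → back edge
First back edge: 8 → 5.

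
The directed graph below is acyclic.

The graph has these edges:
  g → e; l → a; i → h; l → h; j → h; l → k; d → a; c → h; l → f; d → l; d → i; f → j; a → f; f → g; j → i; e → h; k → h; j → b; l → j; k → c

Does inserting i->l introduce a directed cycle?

Yes

Adding i→l creates a cycle iff l can already reach i.
Path from l: l → j → i.
So l → … → i → l is a cycle.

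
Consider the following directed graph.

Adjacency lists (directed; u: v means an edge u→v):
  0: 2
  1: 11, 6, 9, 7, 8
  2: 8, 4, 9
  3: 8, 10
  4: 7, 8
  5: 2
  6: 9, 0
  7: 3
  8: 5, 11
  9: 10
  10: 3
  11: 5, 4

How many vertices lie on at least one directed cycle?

9

A vertex is on a directed cycle iff it belongs to a strongly connected component of size ≥ 2 (or has a self-loop).
The vertices on cycles are {2, 3, 4, 5, 7, 8, 9, 10, 11} — 9 in total.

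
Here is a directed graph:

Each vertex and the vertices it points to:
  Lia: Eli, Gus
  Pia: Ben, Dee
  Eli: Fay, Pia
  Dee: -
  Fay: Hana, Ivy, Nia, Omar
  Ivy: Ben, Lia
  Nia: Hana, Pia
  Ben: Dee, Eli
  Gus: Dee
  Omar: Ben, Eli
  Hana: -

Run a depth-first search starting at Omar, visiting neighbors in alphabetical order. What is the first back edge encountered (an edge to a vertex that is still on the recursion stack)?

DFS from Omar (visiting neighbors in alphabetical order); mark gray on enter, black on exit:
Omar gray
  Ben gray
    Dee gray
    Dee black
    Eli gray
      Fay gray
        Hana gray
        Hana black
        Ivy gray
          Ivy→Ben: Ben is gray → back edge
First back edge: Ivy → Ben.

Ivy→Ben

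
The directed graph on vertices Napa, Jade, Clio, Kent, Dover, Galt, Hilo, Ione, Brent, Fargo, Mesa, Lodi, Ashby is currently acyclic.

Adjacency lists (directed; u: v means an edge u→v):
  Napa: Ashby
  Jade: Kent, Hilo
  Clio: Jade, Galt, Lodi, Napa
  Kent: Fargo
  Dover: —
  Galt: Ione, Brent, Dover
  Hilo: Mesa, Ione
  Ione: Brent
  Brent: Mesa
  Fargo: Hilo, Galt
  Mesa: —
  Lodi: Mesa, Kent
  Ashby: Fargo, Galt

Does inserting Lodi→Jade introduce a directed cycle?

No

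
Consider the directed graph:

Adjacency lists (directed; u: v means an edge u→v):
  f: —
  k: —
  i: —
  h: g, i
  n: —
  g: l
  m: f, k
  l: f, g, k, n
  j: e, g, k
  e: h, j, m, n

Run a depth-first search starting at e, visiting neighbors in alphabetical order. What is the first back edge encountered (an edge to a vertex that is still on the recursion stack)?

l->g

DFS from e (visiting neighbors in alphabetical order); mark gray on enter, black on exit:
e gray
  h gray
    g gray
      l gray
        f gray
        f black
        l→g: g is gray → back edge
First back edge: l → g.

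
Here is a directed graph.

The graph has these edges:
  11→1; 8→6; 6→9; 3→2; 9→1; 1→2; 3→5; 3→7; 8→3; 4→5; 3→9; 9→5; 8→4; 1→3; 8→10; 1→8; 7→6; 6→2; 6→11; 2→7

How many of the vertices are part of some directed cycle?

A vertex is on a directed cycle iff it belongs to a strongly connected component of size ≥ 2 (or has a self-loop).
The vertices on cycles are {1, 2, 3, 6, 7, 8, 9, 11} — 8 in total.

8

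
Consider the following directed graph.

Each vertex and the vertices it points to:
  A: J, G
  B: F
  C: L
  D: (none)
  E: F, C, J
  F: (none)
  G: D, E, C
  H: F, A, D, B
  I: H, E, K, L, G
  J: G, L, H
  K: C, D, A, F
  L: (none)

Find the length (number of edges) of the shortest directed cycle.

3

For each vertex v, BFS finds the shortest path from v back to v.
The shortest such closed walk is G → E → J → G, length 3.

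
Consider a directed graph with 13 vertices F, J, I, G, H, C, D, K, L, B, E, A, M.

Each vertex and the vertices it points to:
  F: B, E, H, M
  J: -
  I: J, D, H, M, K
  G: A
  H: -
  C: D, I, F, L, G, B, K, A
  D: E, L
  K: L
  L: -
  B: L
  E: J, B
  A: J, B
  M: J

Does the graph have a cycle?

DFS with white/gray/black marking, starting from D:
D gray
  E gray
    J gray
    J black
    B gray
      L gray
      L black
    B black
  E black
  D→L: L black — skip
D black
F gray
  F→B: B black — skip
  F→E: E black — skip
  H gray
  H black
  M gray
    M→J: J black — skip
  M black
F black
I gray
  I→J: J black — skip
  I→D: D black — skip
  I→H: H black — skip
  I→M: M black — skip
  K gray
    K→L: L black — skip
  K black
I black
G gray
  A gray
    A→J: J black — skip
    A→B: B black — skip
  A black
G black
C gray
  C→D: D black — skip
  C→I: I black — skip
  C→F: F black — skip
  C→L: L black — skip
  C→G: G black — skip
  C→B: B black — skip
  C→K: K black — skip
  C→A: A black — skip
C black
Every edge goes to a white or black vertex — no back edge, so the graph is acyclic.

No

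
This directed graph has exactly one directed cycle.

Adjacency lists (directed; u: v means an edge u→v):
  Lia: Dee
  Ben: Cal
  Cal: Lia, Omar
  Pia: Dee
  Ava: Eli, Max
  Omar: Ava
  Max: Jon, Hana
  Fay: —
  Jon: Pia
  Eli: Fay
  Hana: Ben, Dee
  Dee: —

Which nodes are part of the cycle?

Ava, Ben, Cal, Max, Hana, Omar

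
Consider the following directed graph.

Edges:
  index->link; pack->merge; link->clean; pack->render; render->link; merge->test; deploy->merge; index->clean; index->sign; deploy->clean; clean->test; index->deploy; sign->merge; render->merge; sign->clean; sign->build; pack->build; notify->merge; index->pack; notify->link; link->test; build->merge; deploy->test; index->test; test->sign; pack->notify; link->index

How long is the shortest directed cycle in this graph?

2

For each vertex v, BFS finds the shortest path from v back to v.
The shortest such closed walk is index → link → index, length 2.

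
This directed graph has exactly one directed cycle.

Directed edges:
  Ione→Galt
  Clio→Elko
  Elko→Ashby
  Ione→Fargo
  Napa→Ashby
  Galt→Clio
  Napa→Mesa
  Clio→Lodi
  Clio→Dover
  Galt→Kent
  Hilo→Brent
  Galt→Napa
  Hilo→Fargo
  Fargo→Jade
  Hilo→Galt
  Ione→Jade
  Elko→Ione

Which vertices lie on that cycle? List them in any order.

DFS with gray/black marking from Galt:
Galt gray
  Kent gray
  Kent black
  Clio gray
    Dover gray
    Dover black
    Elko gray
      Ashby gray
      Ashby black
      Ione gray
        Fargo gray
          Jade gray
          Jade black
        Fargo black
        Ione→Galt: Galt is gray → back edge
Back edge closes the cycle Galt → Clio → Elko → Ione → Galt; its vertices are {Clio, Elko, Galt, Ione}.

Clio, Elko, Galt, Ione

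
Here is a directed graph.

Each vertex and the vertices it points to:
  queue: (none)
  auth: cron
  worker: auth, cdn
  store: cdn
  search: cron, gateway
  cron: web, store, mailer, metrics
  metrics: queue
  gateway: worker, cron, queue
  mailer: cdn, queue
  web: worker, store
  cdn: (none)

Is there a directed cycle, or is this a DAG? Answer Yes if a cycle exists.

Yes

DFS with white/gray/black marking, starting from store:
store gray
  cdn gray
  cdn black
store black
queue gray
queue black
auth gray
  cron gray
    web gray
      worker gray
        worker→auth: auth is gray → back edge
Back edge found, so a cycle exists: auth → cron → web → worker → auth.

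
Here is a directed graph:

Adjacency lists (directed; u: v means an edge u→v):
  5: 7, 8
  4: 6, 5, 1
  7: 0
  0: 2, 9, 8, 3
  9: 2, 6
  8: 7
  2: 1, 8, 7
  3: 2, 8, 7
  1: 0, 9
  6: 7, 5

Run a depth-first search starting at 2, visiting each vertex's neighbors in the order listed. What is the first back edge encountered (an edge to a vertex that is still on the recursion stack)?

DFS from 2 (visiting each vertex's neighbors in the order listed); mark gray on enter, black on exit:
2 gray
  1 gray
    0 gray
      0→2: 2 is gray → back edge
First back edge: 0 → 2.

0→2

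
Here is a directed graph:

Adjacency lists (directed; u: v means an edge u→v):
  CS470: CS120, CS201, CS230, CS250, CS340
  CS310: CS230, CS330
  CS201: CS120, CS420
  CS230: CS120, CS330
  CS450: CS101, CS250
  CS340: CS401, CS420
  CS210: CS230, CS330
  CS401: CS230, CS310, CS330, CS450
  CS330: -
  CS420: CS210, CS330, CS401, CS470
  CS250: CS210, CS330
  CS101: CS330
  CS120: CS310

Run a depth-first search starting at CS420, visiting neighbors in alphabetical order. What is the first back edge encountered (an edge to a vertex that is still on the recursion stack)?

CS310->CS230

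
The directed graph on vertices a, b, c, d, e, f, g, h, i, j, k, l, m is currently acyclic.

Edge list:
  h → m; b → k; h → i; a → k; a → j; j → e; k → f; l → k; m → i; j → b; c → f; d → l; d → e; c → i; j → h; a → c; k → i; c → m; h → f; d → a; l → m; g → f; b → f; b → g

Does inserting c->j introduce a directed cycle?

No

Adding c→j creates a cycle iff j can already reach c.
Explore from j: no path reaches c. The graph stays acyclic.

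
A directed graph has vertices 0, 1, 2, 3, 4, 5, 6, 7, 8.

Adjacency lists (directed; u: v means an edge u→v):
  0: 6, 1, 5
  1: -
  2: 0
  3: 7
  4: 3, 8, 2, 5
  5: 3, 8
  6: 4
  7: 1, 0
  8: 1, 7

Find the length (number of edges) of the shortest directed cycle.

4

For each vertex v, BFS finds the shortest path from v back to v.
The shortest such closed walk is 6 → 4 → 2 → 0 → 6, length 4.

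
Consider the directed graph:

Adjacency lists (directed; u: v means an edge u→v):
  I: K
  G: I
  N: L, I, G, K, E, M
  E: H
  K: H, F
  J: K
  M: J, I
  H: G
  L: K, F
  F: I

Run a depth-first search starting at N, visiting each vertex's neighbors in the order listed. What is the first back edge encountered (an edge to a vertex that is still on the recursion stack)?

I→K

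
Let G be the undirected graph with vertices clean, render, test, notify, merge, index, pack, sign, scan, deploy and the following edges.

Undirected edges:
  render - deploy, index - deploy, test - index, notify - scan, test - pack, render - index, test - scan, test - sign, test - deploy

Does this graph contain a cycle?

Yes

DFS, tracking each vertex's parent; an edge to a visited non-parent vertex closes a cycle.
Start from pack:
visit pack (parent –)
  visit test (parent pack)
    visit sign (parent test)
      sign–test: parent, skip
    visit deploy (parent test)
      visit index (parent deploy)
        visit render (parent index)
          render–index: parent, skip
          render–deploy: deploy visited and ≠ parent → cycle
Cycle: deploy – index – render – deploy.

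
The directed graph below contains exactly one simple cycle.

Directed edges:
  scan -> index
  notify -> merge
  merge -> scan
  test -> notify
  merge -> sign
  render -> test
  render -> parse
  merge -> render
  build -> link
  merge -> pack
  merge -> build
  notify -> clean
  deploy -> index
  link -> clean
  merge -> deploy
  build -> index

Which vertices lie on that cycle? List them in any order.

test, merge, notify, render

DFS with gray/black marking from merge:
merge gray
  scan gray
    index gray
    index black
  scan black
  pack gray
  pack black
  render gray
    test gray
      notify gray
        clean gray
        clean black
        notify→merge: merge is gray → back edge
Back edge closes the cycle merge → render → test → notify → merge; its vertices are {test, merge, notify, render}.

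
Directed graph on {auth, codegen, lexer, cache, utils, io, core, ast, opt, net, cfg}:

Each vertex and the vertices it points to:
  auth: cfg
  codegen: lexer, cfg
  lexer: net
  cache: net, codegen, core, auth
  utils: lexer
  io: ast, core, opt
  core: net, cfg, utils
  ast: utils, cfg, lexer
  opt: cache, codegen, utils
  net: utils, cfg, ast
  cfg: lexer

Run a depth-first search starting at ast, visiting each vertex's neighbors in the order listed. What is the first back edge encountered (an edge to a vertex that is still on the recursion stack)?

net→utils

DFS from ast (visiting each vertex's neighbors in the order listed); mark gray on enter, black on exit:
ast gray
  utils gray
    lexer gray
      net gray
        net→utils: utils is gray → back edge
First back edge: net → utils.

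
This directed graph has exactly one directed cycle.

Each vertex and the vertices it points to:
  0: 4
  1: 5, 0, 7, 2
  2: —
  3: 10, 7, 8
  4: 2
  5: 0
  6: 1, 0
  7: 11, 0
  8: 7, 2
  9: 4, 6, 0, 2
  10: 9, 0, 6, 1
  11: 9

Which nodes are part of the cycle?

1, 6, 7, 9, 11

DFS with gray/black marking from 1:
1 gray
  5 gray
    0 gray
      4 gray
        2 gray
        2 black
      4 black
    0 black
  5 black
  1→0: 0 black — skip
  7 gray
    11 gray
      9 gray
        9→4: 4 black — skip
        6 gray
          6→1: 1 is gray → back edge
Back edge closes the cycle 1 → 7 → 11 → 9 → 6 → 1; its vertices are {1, 6, 7, 9, 11}.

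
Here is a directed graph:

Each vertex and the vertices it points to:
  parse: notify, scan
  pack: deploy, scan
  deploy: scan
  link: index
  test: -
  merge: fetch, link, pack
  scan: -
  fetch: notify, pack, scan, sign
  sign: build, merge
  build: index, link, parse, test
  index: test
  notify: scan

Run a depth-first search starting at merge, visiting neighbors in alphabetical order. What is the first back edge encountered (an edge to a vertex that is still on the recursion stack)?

sign->merge

DFS from merge (visiting neighbors in alphabetical order); mark gray on enter, black on exit:
merge gray
  fetch gray
    notify gray
      scan gray
      scan black
    notify black
    pack gray
      deploy gray
        deploy→scan: scan black — skip
      deploy black
      pack→scan: scan black — skip
    pack black
    fetch→scan: scan black — skip
    sign gray
      build gray
        index gray
          test gray
          test black
        index black
        link gray
          link→index: index black — skip
        link black
        parse gray
          parse→notify: notify black — skip
          parse→scan: scan black — skip
        parse black
        build→test: test black — skip
      build black
      sign→merge: merge is gray → back edge
First back edge: sign → merge.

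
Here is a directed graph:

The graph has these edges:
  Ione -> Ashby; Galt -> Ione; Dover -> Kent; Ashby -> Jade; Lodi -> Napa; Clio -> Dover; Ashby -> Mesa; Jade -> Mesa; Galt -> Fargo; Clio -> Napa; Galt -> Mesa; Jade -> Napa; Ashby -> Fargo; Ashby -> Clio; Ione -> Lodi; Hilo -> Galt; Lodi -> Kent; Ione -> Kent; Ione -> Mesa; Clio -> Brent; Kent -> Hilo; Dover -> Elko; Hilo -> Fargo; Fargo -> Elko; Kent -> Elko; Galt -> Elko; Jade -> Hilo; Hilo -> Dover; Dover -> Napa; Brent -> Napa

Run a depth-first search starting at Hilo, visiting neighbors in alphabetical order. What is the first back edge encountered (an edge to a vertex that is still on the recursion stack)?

Kent→Hilo

DFS from Hilo (visiting neighbors in alphabetical order); mark gray on enter, black on exit:
Hilo gray
  Dover gray
    Elko gray
    Elko black
    Kent gray
      Kent→Elko: Elko black — skip
      Kent→Hilo: Hilo is gray → back edge
First back edge: Kent → Hilo.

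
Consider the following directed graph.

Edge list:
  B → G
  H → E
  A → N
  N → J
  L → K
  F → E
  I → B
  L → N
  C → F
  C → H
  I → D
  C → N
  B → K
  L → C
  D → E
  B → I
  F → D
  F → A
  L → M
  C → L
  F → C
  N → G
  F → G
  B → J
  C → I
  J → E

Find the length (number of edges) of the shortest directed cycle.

2

For each vertex v, BFS finds the shortest path from v back to v.
The shortest such closed walk is C → L → C, length 2.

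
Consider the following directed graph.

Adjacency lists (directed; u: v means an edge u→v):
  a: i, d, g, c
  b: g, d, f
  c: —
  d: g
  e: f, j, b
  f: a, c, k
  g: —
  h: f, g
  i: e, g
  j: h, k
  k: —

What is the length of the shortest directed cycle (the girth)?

4

For each vertex v, BFS finds the shortest path from v back to v.
The shortest such closed walk is e → f → a → i → e, length 4.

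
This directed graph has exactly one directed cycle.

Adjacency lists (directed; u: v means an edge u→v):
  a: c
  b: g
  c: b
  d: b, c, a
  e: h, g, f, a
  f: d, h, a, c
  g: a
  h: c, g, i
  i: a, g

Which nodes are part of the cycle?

DFS with gray/black marking from c:
c gray
  b gray
    g gray
      a gray
        a→c: c is gray → back edge
Back edge closes the cycle c → b → g → a → c; its vertices are {a, b, c, g}.

a, b, c, g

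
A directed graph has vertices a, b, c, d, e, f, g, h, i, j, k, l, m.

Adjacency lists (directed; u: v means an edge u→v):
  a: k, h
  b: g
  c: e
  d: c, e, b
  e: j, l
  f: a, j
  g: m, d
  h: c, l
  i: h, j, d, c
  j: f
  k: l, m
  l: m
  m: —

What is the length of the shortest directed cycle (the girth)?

For each vertex v, BFS finds the shortest path from v back to v.
The shortest such closed walk is j → f → j, length 2.

2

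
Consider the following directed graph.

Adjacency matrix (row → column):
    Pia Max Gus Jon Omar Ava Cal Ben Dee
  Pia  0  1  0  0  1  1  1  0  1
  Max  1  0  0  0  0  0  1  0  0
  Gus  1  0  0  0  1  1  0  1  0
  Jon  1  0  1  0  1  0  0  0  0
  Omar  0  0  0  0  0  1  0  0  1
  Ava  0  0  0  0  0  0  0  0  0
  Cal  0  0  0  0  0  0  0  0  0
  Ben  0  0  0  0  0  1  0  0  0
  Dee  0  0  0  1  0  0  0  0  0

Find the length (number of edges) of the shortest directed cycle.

For each vertex v, BFS finds the shortest path from v back to v.
The shortest such closed walk is Pia → Max → Pia, length 2.

2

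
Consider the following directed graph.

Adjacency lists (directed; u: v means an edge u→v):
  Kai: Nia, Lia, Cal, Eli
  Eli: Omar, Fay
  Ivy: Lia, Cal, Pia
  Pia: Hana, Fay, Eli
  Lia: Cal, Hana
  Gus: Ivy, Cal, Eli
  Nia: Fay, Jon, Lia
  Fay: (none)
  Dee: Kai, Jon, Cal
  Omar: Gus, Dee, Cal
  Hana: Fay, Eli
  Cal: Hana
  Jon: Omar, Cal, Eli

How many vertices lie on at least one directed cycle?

A vertex is on a directed cycle iff it belongs to a strongly connected component of size ≥ 2 (or has a self-loop).
The vertices on cycles are {Cal, Dee, Eli, Gus, Ivy, Jon, Kai, Lia, Nia, Pia, Hana, Omar} — 12 in total.

12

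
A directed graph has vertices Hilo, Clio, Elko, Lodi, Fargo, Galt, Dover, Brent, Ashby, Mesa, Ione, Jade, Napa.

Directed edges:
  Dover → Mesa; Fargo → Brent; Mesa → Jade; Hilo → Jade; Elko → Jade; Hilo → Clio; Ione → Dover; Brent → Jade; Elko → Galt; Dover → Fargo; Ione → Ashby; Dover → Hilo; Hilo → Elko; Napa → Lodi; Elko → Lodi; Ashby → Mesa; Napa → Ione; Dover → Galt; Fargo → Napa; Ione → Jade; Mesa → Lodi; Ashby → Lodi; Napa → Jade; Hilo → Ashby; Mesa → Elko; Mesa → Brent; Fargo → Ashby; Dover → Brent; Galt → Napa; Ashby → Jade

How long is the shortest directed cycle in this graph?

For each vertex v, BFS finds the shortest path from v back to v.
The shortest such closed walk is Dover → Galt → Napa → Ione → Dover, length 4.

4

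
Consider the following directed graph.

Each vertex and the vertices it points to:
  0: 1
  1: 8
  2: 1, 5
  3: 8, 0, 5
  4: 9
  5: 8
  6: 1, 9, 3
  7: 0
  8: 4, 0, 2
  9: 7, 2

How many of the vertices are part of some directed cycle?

A vertex is on a directed cycle iff it belongs to a strongly connected component of size ≥ 2 (or has a self-loop).
The vertices on cycles are {0, 1, 2, 4, 5, 7, 8, 9} — 8 in total.

8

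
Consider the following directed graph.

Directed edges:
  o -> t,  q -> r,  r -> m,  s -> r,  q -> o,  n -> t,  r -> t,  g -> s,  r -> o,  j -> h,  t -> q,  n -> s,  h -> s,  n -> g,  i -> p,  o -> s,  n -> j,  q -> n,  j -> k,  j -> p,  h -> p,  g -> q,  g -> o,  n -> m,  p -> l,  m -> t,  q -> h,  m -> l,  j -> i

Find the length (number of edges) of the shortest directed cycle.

For each vertex v, BFS finds the shortest path from v back to v.
The shortest such closed walk is n → g → q → n, length 3.

3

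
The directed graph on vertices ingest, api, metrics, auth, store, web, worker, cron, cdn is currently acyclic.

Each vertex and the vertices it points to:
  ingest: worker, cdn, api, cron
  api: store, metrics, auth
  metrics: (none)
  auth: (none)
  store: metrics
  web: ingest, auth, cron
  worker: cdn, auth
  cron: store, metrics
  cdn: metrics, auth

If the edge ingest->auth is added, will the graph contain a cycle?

No

Adding ingest→auth creates a cycle iff auth can already reach ingest.
Explore from auth: no path reaches ingest. The graph stays acyclic.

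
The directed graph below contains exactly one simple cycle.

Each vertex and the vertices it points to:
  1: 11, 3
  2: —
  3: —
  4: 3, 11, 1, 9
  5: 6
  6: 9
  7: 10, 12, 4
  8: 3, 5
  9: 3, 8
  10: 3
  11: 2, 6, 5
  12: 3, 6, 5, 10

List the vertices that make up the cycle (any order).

5, 6, 8, 9

DFS with gray/black marking from 5:
5 gray
  6 gray
    9 gray
      3 gray
      3 black
      8 gray
        8→3: 3 black — skip
        8→5: 5 is gray → back edge
Back edge closes the cycle 5 → 6 → 9 → 8 → 5; its vertices are {5, 6, 8, 9}.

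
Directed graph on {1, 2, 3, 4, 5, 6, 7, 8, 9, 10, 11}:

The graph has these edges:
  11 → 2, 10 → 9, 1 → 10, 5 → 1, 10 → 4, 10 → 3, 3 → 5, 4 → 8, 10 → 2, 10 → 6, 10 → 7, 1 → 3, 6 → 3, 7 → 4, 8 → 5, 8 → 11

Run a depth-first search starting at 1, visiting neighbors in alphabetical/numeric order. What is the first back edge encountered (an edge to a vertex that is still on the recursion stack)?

5→1

DFS from 1 (visiting neighbors in alphabetical/numeric order); mark gray on enter, black on exit:
1 gray
  3 gray
    5 gray
      5→1: 1 is gray → back edge
First back edge: 5 → 1.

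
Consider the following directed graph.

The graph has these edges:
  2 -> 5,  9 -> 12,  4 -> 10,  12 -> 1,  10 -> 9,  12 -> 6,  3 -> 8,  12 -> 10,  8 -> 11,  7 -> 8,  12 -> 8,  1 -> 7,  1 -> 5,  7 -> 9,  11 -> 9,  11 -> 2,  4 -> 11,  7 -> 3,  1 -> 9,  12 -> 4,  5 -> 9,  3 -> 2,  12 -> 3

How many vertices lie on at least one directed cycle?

A vertex is on a directed cycle iff it belongs to a strongly connected component of size ≥ 2 (or has a self-loop).
The vertices on cycles are {1, 2, 3, 4, 5, 7, 8, 9, 10, 11, 12} — 11 in total.

11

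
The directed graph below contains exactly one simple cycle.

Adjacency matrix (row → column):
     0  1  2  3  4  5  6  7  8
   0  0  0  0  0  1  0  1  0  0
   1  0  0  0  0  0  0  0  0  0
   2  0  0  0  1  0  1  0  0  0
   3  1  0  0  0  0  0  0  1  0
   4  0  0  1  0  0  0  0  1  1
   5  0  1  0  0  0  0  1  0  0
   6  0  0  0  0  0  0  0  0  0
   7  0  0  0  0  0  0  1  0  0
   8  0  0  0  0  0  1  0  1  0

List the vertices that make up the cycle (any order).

DFS with gray/black marking from 0:
0 gray
  4 gray
    8 gray
      5 gray
        1 gray
        1 black
        6 gray
        6 black
      5 black
      7 gray
        7→6: 6 black — skip
      7 black
    8 black
    2 gray
      2→5: 5 black — skip
      3 gray
        3→7: 7 black — skip
        3→0: 0 is gray → back edge
Back edge closes the cycle 0 → 4 → 2 → 3 → 0; its vertices are {0, 2, 3, 4}.

0, 2, 3, 4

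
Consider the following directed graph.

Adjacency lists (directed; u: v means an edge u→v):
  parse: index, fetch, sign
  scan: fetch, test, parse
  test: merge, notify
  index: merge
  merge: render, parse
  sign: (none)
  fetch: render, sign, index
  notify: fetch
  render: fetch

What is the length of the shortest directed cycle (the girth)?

For each vertex v, BFS finds the shortest path from v back to v.
The shortest such closed walk is fetch → render → fetch, length 2.

2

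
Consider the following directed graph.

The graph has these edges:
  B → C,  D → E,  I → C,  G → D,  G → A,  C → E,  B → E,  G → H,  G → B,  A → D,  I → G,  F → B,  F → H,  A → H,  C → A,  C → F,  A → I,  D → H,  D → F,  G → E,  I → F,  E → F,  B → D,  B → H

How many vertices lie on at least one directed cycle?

8

A vertex is on a directed cycle iff it belongs to a strongly connected component of size ≥ 2 (or has a self-loop).
The vertices on cycles are {A, B, C, D, E, F, G, I} — 8 in total.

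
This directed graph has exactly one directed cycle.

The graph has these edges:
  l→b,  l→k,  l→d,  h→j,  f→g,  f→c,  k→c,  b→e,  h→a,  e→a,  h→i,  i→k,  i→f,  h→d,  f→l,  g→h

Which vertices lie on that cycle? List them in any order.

f, g, h, i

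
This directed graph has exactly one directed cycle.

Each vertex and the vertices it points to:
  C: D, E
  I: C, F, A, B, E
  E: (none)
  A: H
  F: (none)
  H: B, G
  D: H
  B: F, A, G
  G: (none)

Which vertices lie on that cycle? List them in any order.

DFS with gray/black marking from B:
B gray
  F gray
  F black
  A gray
    H gray
      H→B: B is gray → back edge
Back edge closes the cycle B → A → H → B; its vertices are {A, B, H}.

A, B, H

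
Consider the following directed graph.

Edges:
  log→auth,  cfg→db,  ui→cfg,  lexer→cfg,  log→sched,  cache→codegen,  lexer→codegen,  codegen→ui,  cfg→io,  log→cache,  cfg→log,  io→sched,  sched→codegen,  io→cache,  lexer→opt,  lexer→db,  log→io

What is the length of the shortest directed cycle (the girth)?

5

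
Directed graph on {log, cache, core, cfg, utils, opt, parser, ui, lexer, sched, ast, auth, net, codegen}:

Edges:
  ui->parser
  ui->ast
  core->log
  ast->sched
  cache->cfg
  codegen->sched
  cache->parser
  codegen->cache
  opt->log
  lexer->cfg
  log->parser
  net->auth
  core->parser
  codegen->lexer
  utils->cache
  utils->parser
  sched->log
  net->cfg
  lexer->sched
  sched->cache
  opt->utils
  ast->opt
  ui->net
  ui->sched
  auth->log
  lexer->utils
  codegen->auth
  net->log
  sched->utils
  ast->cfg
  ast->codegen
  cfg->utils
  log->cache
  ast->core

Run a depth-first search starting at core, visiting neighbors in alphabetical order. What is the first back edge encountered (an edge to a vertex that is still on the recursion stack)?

utils->cache

DFS from core (visiting neighbors in alphabetical order); mark gray on enter, black on exit:
core gray
  log gray
    cache gray
      cfg gray
        utils gray
          utils→cache: cache is gray → back edge
First back edge: utils → cache.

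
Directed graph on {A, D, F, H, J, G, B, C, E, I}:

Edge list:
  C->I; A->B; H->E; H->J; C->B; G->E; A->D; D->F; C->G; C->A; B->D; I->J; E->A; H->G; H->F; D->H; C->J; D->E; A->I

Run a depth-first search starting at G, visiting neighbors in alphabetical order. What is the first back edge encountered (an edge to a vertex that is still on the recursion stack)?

DFS from G (visiting neighbors in alphabetical order); mark gray on enter, black on exit:
G gray
  E gray
    A gray
      B gray
        D gray
          D→E: E is gray → back edge
First back edge: D → E.

D->E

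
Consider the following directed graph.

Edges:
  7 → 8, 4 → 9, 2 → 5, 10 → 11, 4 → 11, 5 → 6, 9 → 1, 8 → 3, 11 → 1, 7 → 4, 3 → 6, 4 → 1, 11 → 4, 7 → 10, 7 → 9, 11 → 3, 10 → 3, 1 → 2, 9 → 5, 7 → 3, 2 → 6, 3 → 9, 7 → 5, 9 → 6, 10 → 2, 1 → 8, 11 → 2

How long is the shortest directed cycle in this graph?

For each vertex v, BFS finds the shortest path from v back to v.
The shortest such closed walk is 4 → 11 → 4, length 2.

2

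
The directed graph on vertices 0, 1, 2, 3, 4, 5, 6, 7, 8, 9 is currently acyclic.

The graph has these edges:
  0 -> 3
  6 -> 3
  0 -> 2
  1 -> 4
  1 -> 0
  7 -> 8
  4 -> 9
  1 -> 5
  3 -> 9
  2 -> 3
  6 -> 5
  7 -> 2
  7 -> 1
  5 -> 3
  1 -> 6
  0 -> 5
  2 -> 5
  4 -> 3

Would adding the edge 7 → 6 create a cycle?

No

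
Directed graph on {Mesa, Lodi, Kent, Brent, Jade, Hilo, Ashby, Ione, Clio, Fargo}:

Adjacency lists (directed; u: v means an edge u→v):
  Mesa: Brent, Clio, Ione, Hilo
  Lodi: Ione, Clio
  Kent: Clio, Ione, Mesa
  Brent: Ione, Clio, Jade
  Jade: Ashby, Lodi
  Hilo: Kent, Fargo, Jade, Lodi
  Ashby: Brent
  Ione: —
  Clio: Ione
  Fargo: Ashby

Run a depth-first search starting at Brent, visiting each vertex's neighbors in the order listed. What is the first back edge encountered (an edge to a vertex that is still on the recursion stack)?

Ashby→Brent

DFS from Brent (visiting each vertex's neighbors in the order listed); mark gray on enter, black on exit:
Brent gray
  Ione gray
  Ione black
  Clio gray
    Clio→Ione: Ione black — skip
  Clio black
  Jade gray
    Ashby gray
      Ashby→Brent: Brent is gray → back edge
First back edge: Ashby → Brent.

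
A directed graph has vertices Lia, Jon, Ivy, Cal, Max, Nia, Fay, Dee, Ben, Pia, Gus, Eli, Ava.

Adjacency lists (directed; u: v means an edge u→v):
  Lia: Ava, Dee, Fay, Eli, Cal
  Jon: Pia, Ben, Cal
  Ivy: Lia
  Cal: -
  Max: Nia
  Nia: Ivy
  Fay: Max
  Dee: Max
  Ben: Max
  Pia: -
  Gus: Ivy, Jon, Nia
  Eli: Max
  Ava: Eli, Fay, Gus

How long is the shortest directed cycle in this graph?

4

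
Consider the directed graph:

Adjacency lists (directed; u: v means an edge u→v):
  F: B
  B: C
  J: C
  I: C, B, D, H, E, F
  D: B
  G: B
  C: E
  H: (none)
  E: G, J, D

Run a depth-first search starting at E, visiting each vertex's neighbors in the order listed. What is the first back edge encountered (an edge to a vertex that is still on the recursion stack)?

DFS from E (visiting each vertex's neighbors in the order listed); mark gray on enter, black on exit:
E gray
  G gray
    B gray
      C gray
        C→E: E is gray → back edge
First back edge: C → E.

C→E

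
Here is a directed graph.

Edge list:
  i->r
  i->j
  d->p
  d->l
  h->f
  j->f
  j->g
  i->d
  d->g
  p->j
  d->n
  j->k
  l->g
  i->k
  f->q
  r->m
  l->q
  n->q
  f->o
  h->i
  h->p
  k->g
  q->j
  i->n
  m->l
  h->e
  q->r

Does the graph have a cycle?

Yes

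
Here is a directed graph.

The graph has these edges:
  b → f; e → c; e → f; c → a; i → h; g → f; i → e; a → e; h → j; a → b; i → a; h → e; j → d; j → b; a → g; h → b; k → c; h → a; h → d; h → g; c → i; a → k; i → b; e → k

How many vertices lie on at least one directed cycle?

6

A vertex is on a directed cycle iff it belongs to a strongly connected component of size ≥ 2 (or has a self-loop).
The vertices on cycles are {a, c, e, h, i, k} — 6 in total.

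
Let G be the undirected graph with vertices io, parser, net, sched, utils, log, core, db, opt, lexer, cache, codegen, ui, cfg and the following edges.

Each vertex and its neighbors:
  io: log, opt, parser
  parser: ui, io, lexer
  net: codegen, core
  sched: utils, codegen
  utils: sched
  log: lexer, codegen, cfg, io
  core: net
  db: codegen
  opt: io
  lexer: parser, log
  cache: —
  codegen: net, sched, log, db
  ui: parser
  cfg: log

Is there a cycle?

Yes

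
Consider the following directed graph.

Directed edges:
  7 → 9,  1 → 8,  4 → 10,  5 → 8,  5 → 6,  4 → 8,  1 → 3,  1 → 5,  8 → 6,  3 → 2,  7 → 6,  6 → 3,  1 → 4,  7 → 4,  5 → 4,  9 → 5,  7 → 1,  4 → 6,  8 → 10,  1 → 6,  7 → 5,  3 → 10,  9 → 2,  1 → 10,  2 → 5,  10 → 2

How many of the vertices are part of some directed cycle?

7

A vertex is on a directed cycle iff it belongs to a strongly connected component of size ≥ 2 (or has a self-loop).
The vertices on cycles are {2, 3, 4, 5, 6, 8, 10} — 7 in total.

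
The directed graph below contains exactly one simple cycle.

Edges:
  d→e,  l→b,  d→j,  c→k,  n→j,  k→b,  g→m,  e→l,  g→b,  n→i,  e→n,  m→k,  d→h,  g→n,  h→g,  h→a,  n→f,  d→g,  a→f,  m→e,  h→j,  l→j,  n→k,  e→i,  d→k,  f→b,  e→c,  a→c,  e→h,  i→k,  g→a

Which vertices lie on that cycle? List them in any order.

e, g, h, m

DFS with gray/black marking from h:
h gray
  j gray
  j black
  a gray
    f gray
      b gray
      b black
    f black
    c gray
      k gray
        k→b: b black — skip
      k black
    c black
  a black
  g gray
    n gray
      n→k: k black — skip
      i gray
        i→k: k black — skip
      i black
      n→f: f black — skip
      n→j: j black — skip
    n black
    g→a: a black — skip
    m gray
      m→k: k black — skip
      e gray
        e→i: i black — skip
        l gray
          l→j: j black — skip
          l→b: b black — skip
        l black
        e→c: c black — skip
        e→h: h is gray → back edge
Back edge closes the cycle h → g → m → e → h; its vertices are {e, g, h, m}.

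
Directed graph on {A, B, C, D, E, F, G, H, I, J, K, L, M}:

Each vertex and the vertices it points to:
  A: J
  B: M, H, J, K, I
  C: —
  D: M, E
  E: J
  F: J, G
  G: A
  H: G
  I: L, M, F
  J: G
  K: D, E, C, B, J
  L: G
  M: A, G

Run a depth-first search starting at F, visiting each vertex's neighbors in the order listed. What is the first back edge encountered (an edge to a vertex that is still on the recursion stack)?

A→J

DFS from F (visiting each vertex's neighbors in the order listed); mark gray on enter, black on exit:
F gray
  J gray
    G gray
      A gray
        A→J: J is gray → back edge
First back edge: A → J.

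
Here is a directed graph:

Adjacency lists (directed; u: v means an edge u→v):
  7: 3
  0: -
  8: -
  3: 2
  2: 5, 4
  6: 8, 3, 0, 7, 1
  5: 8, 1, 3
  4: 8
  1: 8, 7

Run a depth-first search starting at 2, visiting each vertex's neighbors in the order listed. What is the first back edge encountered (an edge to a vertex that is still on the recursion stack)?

DFS from 2 (visiting each vertex's neighbors in the order listed); mark gray on enter, black on exit:
2 gray
  5 gray
    8 gray
    8 black
    1 gray
      1→8: 8 black — skip
      7 gray
        3 gray
          3→2: 2 is gray → back edge
First back edge: 3 → 2.

3->2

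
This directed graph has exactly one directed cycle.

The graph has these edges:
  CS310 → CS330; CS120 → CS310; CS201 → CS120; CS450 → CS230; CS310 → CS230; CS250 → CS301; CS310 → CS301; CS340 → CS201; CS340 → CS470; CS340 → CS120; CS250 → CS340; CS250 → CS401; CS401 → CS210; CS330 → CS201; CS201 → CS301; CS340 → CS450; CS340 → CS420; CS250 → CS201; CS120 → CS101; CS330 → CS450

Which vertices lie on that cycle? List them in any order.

CS120, CS201, CS310, CS330

DFS with gray/black marking from CS120:
CS120 gray
  CS101 gray
  CS101 black
  CS310 gray
    CS330 gray
      CS201 gray
        CS201→CS120: CS120 is gray → back edge
Back edge closes the cycle CS120 → CS310 → CS330 → CS201 → CS120; its vertices are {CS120, CS201, CS310, CS330}.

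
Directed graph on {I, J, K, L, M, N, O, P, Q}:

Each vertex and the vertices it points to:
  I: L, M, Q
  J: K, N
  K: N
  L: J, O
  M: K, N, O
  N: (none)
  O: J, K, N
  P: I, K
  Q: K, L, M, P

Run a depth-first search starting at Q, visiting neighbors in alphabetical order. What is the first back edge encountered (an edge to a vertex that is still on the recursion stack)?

I->Q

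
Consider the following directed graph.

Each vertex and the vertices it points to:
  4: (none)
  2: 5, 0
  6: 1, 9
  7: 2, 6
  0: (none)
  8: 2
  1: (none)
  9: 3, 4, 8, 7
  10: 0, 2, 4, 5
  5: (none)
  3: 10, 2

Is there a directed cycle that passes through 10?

No

10 lies on a cycle iff there is a path from 10 back to itself.
Exploring from 10, it never reaches itself; equivalently, its strongly connected component is a singleton.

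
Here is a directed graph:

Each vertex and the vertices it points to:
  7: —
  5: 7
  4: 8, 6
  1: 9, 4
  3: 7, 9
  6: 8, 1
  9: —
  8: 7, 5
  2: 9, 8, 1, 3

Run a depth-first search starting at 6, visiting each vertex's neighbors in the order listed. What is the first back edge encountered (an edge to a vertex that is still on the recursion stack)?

4->6

DFS from 6 (visiting each vertex's neighbors in the order listed); mark gray on enter, black on exit:
6 gray
  8 gray
    7 gray
    7 black
    5 gray
      5→7: 7 black — skip
    5 black
  8 black
  1 gray
    9 gray
    9 black
    4 gray
      4→8: 8 black — skip
      4→6: 6 is gray → back edge
First back edge: 4 → 6.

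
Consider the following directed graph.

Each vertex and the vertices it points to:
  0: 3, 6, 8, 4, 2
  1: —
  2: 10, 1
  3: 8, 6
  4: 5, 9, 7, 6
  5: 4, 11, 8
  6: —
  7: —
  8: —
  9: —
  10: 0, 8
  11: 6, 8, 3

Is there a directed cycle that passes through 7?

No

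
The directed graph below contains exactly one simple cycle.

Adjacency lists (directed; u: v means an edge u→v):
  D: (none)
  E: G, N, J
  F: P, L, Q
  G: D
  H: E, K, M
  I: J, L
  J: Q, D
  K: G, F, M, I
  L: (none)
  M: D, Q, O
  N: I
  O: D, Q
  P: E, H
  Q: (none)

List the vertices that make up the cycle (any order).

F, H, K, P

DFS with gray/black marking from F:
F gray
  P gray
    E gray
      G gray
        D gray
        D black
      G black
      N gray
        I gray
          J gray
            Q gray
            Q black
            J→D: D black — skip
          J black
          L gray
          L black
        I black
      N black
      E→J: J black — skip
    E black
    H gray
      H→E: E black — skip
      K gray
        K→G: G black — skip
        K→F: F is gray → back edge
Back edge closes the cycle F → P → H → K → F; its vertices are {F, H, K, P}.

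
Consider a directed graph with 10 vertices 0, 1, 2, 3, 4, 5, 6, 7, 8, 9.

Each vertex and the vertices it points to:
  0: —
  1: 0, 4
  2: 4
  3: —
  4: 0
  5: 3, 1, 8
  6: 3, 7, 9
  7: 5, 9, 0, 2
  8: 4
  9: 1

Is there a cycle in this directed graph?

No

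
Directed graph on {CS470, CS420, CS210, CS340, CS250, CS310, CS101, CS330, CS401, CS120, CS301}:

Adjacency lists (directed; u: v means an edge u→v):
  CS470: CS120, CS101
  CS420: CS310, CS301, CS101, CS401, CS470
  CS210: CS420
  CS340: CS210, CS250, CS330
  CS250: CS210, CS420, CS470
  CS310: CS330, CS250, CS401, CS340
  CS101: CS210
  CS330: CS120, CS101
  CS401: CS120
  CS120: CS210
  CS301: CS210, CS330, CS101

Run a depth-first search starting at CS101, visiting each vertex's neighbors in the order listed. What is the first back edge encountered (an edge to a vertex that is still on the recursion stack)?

CS120→CS210

DFS from CS101 (visiting each vertex's neighbors in the order listed); mark gray on enter, black on exit:
CS101 gray
  CS210 gray
    CS420 gray
      CS310 gray
        CS330 gray
          CS120 gray
            CS120→CS210: CS210 is gray → back edge
First back edge: CS120 → CS210.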